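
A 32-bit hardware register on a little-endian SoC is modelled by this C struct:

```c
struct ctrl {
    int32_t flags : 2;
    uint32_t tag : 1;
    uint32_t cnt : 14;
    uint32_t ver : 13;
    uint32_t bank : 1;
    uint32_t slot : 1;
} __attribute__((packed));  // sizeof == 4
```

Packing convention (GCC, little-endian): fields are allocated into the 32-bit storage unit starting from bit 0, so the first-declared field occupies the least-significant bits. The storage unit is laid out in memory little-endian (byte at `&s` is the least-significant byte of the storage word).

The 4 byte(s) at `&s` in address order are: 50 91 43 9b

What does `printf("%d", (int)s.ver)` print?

3489

[0]=0x50 [1]=0x91 [2]=0x43 [3]=0x9b (little-endian) → word 0x9b439150
flags:2 @ bit 0 → (0x9b439150>>0)&0x3 = 0x0
tag:1 @ bit 2 → (0x9b439150>>2)&0x1 = 0x0
cnt:14 @ bit 3 → (0x9b439150>>3)&0x3fff = 0x322a
ver:13 @ bit 17 → (0x9b439150>>17)&0x1fff = 0xda1  ←
bank:1 @ bit 30 → (0x9b439150>>30)&0x1 = 0x0
slot:1 @ bit 31 → (0x9b439150>>31)&0x1 = 0x1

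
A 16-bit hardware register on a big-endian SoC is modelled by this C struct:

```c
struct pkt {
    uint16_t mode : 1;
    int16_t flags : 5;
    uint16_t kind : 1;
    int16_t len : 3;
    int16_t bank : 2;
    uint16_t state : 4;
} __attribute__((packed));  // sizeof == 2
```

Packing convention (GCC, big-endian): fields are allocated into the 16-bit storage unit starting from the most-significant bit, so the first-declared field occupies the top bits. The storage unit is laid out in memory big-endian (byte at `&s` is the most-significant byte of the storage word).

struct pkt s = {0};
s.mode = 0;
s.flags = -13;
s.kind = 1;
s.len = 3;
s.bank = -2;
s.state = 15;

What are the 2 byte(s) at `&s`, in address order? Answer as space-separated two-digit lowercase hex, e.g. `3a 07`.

4e ef

mode (1b) val=0 bits=0x0 at bit 15: 0x0000
flags (5b) val=-13 bits=0x13 at bit 10: 0x4c00
kind (1b) val=1 bits=0x1 at bit 9: 0x4e00
len (3b) val=3 bits=0x3 at bit 6: 0x4ec0
bank (2b) val=-2 bits=0x2 at bit 4: 0x4ee0
state (4b) val=15 bits=0xf at bit 0: 0x4eef
word = 0x4eef → big-endian bytes:
  [0]=0x4e  [1]=0xef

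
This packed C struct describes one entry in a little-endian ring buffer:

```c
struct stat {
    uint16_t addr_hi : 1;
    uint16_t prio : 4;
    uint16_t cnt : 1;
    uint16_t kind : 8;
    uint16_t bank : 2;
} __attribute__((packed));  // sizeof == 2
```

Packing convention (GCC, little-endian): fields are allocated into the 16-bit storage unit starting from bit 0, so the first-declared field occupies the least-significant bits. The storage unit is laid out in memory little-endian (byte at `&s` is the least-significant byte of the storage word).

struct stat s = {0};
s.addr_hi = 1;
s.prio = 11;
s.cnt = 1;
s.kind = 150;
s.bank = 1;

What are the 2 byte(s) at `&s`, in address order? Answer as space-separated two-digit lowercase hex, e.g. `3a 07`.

addr_hi (1b) val=1 bits=0x1 at bit 0: 0x0001
prio (4b) val=11 bits=0xb at bit 1: 0x0017
cnt (1b) val=1 bits=0x1 at bit 5: 0x0037
kind (8b) val=150 bits=0x96 at bit 6: 0x25b7
bank (2b) val=1 bits=0x1 at bit 14: 0x65b7
word = 0x65b7 → little-endian bytes:
  [0]=0xb7  [1]=0x65

b7 65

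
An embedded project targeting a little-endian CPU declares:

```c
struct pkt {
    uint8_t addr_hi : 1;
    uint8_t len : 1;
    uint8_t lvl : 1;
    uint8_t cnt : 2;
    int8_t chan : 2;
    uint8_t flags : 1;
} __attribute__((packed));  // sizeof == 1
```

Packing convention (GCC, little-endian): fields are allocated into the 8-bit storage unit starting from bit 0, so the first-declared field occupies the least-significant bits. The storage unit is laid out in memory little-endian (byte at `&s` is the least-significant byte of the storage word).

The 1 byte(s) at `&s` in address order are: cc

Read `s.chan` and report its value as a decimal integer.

[0]=0xcc (little-endian) → word 0xcc
addr_hi [0+:1] = (word>>0) & 0x1 = 0
len [1+:1] = (word>>1) & 0x1 = 0
lvl [2+:1] = (word>>2) & 0x1 = 1
cnt [3+:2] = (word>>3) & 0x3 = 1
chan [5+:2] = (word>>5) & 0x3 = 2  ←
flags [7+:1] = (word>>7) & 0x1 = 1
chan signed 2b, MSB=1: 2 - 4 = -2

-2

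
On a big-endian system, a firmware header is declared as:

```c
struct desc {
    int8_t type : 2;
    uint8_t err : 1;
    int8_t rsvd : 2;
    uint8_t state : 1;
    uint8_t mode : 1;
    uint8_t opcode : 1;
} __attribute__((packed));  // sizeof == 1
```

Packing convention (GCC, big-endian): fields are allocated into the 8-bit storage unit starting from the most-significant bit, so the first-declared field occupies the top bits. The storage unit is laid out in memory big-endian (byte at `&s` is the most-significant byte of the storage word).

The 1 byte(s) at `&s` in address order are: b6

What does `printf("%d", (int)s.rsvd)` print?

[0]=0xb6 (big-endian) → word 0xb6
type:2 @ bit 6 → (0xb6>>6)&0x3 = 0x2
err:1 @ bit 5 → (0xb6>>5)&0x1 = 0x1
rsvd:2 @ bit 3 → (0xb6>>3)&0x3 = 0x2  ←
state:1 @ bit 2 → (0xb6>>2)&0x1 = 0x1
mode:1 @ bit 1 → (0xb6>>1)&0x1 = 0x1
opcode:1 @ bit 0 → (0xb6>>0)&0x1 = 0x0
rsvd signed 2b, MSB=1: 2 - 4 = -2

-2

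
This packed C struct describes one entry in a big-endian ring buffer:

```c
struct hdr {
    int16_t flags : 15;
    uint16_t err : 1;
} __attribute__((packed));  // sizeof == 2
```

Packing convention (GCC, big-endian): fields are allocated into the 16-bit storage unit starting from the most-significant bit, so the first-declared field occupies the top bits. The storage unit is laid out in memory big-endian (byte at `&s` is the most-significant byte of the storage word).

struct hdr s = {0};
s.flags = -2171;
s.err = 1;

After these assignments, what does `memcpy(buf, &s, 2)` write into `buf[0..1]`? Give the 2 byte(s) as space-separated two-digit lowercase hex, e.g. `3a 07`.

ef 0b

[1+:15] flags=-2171 & 0x7fff = 0x7785; word=0xef0a
[0+:1] err=1 & 0x1 = 0x1; word=0xef0b
word = 0xef0b → big-endian bytes:
  [0]=0xef  [1]=0x0b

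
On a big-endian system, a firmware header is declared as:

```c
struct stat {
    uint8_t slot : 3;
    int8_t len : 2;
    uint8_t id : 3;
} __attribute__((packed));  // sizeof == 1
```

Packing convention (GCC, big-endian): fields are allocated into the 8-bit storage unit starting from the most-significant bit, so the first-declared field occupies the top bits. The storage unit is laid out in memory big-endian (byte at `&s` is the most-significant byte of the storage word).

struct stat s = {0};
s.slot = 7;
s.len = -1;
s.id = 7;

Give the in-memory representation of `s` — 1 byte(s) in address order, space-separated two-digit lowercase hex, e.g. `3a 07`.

slot (3b) val=7 bits=0x7 at bit 5: 0xe0
len (2b) val=-1 bits=0x3 at bit 3: 0xf8
id (3b) val=7 bits=0x7 at bit 0: 0xff
word = 0xff → big-endian bytes:
  [0]=0xff

ff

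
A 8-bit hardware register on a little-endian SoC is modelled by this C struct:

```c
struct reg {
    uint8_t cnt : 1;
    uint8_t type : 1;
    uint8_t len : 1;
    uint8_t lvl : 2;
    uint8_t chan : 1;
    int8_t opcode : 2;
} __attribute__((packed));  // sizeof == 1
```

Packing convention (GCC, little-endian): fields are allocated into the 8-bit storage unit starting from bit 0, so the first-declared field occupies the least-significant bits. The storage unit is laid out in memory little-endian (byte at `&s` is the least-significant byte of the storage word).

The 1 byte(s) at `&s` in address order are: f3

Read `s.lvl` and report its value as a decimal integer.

2

[0]=0xf3 (little-endian) → word 0xf3
cnt [0+:1] = (word>>0) & 0x1 = 1
type [1+:1] = (word>>1) & 0x1 = 1
len [2+:1] = (word>>2) & 0x1 = 0
lvl [3+:2] = (word>>3) & 0x3 = 2  ←
chan [5+:1] = (word>>5) & 0x1 = 1
opcode [6+:2] = (word>>6) & 0x3 = 3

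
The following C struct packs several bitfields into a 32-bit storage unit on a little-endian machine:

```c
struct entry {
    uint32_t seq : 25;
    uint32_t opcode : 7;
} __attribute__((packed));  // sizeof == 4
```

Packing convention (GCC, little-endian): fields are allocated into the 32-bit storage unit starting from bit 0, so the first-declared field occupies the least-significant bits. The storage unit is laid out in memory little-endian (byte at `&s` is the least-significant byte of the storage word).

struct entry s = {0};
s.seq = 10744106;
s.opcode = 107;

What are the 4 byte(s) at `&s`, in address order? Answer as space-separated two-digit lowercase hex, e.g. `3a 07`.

2a f1 a3 d6

seq:25 = 10744106 → 0xa3f12a << 0 → word 0x00a3f12a
opcode:7 = 107 → 0x6b << 25 → word 0xd6a3f12a
word = 0xd6a3f12a → little-endian bytes:
  [0]=0x2a  [1]=0xf1  [2]=0xa3  [3]=0xd6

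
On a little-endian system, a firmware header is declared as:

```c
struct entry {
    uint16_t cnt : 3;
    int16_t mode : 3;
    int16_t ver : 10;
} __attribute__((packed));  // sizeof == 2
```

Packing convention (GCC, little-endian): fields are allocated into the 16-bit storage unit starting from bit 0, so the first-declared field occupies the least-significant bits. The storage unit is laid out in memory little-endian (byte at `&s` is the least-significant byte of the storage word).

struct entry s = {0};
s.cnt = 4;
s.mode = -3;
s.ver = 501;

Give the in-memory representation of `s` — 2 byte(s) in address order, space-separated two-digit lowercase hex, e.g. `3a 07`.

6c 7d

cnt:3 = 4 → 0x4 << 0 → word 0x0004
mode:3 = -3 → 0x5 << 3 → word 0x002c
ver:10 = 501 → 0x1f5 << 6 → word 0x7d6c
word = 0x7d6c → little-endian bytes:
  [0]=0x6c  [1]=0x7d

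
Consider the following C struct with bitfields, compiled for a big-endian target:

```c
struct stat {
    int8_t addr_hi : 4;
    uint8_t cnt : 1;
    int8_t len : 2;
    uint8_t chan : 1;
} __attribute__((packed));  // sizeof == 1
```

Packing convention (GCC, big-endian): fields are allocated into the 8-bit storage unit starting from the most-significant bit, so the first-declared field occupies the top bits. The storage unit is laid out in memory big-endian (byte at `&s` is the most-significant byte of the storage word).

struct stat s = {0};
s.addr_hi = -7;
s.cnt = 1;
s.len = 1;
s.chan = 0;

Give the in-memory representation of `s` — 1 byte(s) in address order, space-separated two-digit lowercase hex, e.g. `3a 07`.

addr_hi (4b) val=-7 bits=0x9 at bit 4: 0x90
cnt (1b) val=1 bits=0x1 at bit 3: 0x98
len (2b) val=1 bits=0x1 at bit 1: 0x9a
chan (1b) val=0 bits=0x0 at bit 0: 0x9a
word = 0x9a → big-endian bytes:
  [0]=0x9a

9a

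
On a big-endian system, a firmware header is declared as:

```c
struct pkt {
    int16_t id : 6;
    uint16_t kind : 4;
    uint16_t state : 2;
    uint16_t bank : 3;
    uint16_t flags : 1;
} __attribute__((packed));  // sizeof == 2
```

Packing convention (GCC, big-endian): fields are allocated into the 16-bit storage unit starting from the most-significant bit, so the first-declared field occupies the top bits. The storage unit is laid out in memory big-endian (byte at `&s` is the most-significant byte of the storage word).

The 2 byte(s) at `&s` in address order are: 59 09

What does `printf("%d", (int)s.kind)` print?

[0]=0x59 [1]=0x09 (big-endian) → word 0x5909
id:6 @ bit 10 → (0x5909>>10)&0x3f = 0x16
kind:4 @ bit 6 → (0x5909>>6)&0xf = 0x4  ←
state:2 @ bit 4 → (0x5909>>4)&0x3 = 0x0
bank:3 @ bit 1 → (0x5909>>1)&0x7 = 0x4
flags:1 @ bit 0 → (0x5909>>0)&0x1 = 0x1

4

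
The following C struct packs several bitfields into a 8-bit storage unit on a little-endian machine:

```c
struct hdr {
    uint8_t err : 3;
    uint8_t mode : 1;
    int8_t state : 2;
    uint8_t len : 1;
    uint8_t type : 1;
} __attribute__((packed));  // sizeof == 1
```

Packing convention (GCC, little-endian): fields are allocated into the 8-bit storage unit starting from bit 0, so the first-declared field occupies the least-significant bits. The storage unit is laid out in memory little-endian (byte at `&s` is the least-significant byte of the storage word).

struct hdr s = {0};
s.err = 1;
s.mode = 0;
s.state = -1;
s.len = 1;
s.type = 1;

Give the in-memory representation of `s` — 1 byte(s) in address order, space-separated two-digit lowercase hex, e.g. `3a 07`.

err:3 = 1 → 0x1 << 0 → word 0x01
mode:1 = 0 → 0x0 << 3 → word 0x01
state:2 = -1 → 0x3 << 4 → word 0x31
len:1 = 1 → 0x1 << 6 → word 0x71
type:1 = 1 → 0x1 << 7 → word 0xf1
word = 0xf1 → little-endian bytes:
  [0]=0xf1

f1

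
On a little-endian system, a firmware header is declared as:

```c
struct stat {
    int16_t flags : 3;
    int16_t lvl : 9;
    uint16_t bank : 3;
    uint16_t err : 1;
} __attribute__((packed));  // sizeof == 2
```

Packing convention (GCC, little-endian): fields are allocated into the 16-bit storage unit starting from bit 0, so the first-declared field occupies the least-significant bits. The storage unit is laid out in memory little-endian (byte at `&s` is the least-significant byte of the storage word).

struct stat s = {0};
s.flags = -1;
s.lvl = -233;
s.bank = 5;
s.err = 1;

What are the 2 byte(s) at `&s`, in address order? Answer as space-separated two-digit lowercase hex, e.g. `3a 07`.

bf d8

flags:3 = -1 → 0x7 << 0 → word 0x0007
lvl:9 = -233 → 0x117 << 3 → word 0x08bf
bank:3 = 5 → 0x5 << 12 → word 0x58bf
err:1 = 1 → 0x1 << 15 → word 0xd8bf
word = 0xd8bf → little-endian bytes:
  [0]=0xbf  [1]=0xd8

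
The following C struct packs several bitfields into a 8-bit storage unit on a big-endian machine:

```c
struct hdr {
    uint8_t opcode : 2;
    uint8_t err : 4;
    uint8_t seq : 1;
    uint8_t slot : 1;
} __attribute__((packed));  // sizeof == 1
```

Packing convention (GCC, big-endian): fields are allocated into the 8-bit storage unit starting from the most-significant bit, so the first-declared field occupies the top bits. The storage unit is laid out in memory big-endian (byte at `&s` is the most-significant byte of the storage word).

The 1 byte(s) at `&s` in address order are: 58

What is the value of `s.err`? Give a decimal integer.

[0]=0x58 (big-endian) → word 0x58
opcode:2 @ bit 6 → (0x58>>6)&0x3 = 0x1
err:4 @ bit 2 → (0x58>>2)&0xf = 0x6  ←
seq:1 @ bit 1 → (0x58>>1)&0x1 = 0x0
slot:1 @ bit 0 → (0x58>>0)&0x1 = 0x0

6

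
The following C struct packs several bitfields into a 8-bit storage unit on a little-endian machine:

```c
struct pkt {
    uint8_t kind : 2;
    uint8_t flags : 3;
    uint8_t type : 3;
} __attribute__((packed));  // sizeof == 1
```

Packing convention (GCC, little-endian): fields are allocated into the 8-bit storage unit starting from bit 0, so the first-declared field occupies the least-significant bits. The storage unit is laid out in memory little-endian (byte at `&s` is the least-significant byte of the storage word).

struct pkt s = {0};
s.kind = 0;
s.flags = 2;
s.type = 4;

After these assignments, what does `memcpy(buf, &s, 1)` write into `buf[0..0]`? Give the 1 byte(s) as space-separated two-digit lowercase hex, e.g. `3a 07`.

kind:2 = 0 → 0x0 << 0 → word 0x00
flags:3 = 2 → 0x2 << 2 → word 0x08
type:3 = 4 → 0x4 << 5 → word 0x88
word = 0x88 → little-endian bytes:
  [0]=0x88

88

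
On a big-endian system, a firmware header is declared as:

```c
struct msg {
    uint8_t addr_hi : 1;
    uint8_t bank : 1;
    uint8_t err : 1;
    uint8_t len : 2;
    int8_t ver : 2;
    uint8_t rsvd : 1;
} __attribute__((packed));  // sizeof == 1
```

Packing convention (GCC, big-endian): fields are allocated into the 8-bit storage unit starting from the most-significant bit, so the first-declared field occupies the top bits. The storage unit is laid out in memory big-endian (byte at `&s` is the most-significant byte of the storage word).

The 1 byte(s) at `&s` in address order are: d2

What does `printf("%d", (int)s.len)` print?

[0]=0xd2 (big-endian) → word 0xd2
addr_hi [7+:1] = (word>>7) & 0x1 = 1
bank [6+:1] = (word>>6) & 0x1 = 1
err [5+:1] = (word>>5) & 0x1 = 0
len [3+:2] = (word>>3) & 0x3 = 2  ←
ver [1+:2] = (word>>1) & 0x3 = 1
rsvd [0+:1] = (word>>0) & 0x1 = 0

2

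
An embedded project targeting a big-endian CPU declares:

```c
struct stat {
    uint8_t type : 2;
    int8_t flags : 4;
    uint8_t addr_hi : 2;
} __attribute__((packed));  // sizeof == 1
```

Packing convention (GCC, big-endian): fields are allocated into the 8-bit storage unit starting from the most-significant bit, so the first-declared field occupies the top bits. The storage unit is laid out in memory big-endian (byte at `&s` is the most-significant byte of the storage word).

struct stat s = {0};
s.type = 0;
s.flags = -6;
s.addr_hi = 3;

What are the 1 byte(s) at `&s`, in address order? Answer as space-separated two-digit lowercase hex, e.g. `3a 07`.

2b

type:2 = 0 → 0x0 << 6 → word 0x00
flags:4 = -6 → 0xa << 2 → word 0x28
addr_hi:2 = 3 → 0x3 << 0 → word 0x2b
word = 0x2b → big-endian bytes:
  [0]=0x2b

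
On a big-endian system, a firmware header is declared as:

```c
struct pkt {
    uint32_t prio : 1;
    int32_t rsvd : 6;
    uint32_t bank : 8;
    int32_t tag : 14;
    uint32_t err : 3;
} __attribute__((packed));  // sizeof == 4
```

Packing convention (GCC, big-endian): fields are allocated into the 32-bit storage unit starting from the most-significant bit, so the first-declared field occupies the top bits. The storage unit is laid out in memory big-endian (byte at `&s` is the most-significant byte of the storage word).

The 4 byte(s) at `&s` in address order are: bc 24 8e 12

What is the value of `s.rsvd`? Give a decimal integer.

30

[0]=0xbc [1]=0x24 [2]=0x8e [3]=0x12 (big-endian) → word 0xbc248e12
prio:1 @ bit 31 → (0xbc248e12>>31)&0x1 = 0x1
rsvd:6 @ bit 25 → (0xbc248e12>>25)&0x3f = 0x1e  ←
bank:8 @ bit 17 → (0xbc248e12>>17)&0xff = 0x12
tag:14 @ bit 3 → (0xbc248e12>>3)&0x3fff = 0x11c2
err:3 @ bit 0 → (0xbc248e12>>0)&0x7 = 0x2
rsvd signed 6b, MSB=0: value = 30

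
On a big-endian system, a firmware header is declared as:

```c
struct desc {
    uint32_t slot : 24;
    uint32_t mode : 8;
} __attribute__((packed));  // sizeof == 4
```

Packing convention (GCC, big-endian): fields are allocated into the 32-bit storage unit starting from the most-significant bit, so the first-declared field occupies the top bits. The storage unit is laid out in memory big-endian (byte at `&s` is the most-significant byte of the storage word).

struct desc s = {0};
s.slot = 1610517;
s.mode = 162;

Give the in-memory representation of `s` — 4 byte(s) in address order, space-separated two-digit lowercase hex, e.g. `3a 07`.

18 93 15 a2

[8+:24] slot=1610517 & 0xffffff = 0x189315; word=0x18931500
[0+:8] mode=162 & 0xff = 0xa2; word=0x189315a2
word = 0x189315a2 → big-endian bytes:
  [0]=0x18  [1]=0x93  [2]=0x15  [3]=0xa2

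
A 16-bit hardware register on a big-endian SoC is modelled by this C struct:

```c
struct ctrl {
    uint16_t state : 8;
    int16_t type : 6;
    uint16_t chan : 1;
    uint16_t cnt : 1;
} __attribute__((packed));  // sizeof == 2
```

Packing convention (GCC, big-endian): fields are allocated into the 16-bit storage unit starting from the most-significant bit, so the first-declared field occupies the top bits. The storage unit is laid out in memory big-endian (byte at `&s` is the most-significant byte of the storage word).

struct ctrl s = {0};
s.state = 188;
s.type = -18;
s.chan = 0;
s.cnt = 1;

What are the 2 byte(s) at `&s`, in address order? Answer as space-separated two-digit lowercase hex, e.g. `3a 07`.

bc b9

state:8 = 188 → 0xbc << 8 → word 0xbc00
type:6 = -18 → 0x2e << 2 → word 0xbcb8
chan:1 = 0 → 0x0 << 1 → word 0xbcb8
cnt:1 = 1 → 0x1 << 0 → word 0xbcb9
word = 0xbcb9 → big-endian bytes:
  [0]=0xbc  [1]=0xb9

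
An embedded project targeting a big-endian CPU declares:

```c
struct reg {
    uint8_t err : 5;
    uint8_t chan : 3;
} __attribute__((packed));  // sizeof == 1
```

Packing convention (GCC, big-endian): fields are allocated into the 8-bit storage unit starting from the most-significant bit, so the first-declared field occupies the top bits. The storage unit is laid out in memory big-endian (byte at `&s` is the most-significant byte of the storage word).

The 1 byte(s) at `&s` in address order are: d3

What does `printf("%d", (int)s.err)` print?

26

[0]=0xd3 (big-endian) → word 0xd3
err:5 @ bit 3 → (0xd3>>3)&0x1f = 0x1a  ←
chan:3 @ bit 0 → (0xd3>>0)&0x7 = 0x3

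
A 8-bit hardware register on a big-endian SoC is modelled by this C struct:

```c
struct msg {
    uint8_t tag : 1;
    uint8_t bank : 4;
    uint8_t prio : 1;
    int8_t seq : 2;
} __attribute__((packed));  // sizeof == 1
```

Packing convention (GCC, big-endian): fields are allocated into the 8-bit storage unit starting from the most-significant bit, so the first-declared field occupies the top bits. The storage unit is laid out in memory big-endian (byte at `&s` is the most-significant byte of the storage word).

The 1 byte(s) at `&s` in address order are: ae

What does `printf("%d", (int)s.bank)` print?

5

[0]=0xae (big-endian) → word 0xae
tag:1 @ bit 7 → (0xae>>7)&0x1 = 0x1
bank:4 @ bit 3 → (0xae>>3)&0xf = 0x5  ←
prio:1 @ bit 2 → (0xae>>2)&0x1 = 0x1
seq:2 @ bit 0 → (0xae>>0)&0x3 = 0x2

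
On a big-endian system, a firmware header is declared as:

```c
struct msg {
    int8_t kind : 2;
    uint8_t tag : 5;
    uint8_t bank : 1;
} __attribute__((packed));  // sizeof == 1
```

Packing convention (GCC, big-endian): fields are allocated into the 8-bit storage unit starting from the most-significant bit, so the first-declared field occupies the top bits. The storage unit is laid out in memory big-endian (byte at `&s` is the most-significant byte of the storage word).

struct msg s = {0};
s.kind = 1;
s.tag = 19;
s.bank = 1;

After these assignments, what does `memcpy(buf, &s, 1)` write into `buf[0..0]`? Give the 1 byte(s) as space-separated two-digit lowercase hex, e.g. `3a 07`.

67

kind (2b) val=1 bits=0x1 at bit 6: 0x40
tag (5b) val=19 bits=0x13 at bit 1: 0x66
bank (1b) val=1 bits=0x1 at bit 0: 0x67
word = 0x67 → big-endian bytes:
  [0]=0x67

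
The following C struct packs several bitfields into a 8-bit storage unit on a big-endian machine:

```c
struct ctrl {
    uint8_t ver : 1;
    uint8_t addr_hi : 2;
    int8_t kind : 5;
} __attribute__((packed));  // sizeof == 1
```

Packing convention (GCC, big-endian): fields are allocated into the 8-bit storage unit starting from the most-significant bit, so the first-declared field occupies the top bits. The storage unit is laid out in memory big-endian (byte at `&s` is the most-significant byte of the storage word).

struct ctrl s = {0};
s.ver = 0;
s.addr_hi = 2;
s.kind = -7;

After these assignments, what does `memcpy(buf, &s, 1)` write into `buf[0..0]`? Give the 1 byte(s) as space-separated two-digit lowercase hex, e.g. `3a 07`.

ver:1 = 0 → 0x0 << 7 → word 0x00
addr_hi:2 = 2 → 0x2 << 5 → word 0x40
kind:5 = -7 → 0x19 << 0 → word 0x59
word = 0x59 → big-endian bytes:
  [0]=0x59

59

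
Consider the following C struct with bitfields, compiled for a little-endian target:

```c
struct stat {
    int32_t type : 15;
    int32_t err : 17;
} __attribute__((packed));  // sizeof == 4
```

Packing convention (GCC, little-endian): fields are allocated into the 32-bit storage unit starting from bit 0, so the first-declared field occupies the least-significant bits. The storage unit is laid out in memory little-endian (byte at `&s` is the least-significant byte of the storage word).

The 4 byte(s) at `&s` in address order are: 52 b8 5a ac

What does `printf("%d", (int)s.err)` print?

-42827

[0]=0x52 [1]=0xb8 [2]=0x5a [3]=0xac (little-endian) → word 0xac5ab852
type [0+:15] = (word>>0) & 0x7fff = 14418
err [15+:17] = (word>>15) & 0x1ffff = 88245  ←
err signed 17b, MSB=1: 88245 - 131072 = -42827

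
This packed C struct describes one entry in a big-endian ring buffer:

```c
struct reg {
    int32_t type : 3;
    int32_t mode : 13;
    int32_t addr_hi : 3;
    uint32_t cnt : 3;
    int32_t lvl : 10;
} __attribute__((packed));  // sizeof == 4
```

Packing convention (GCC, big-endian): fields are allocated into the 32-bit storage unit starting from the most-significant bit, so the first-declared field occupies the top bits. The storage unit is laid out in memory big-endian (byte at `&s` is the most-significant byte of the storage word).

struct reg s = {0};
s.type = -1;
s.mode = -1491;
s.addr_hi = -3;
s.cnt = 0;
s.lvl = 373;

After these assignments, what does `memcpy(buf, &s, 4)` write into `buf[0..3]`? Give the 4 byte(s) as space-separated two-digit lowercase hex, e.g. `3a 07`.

[29+:3] type=-1 & 0x7 = 0x7; word=0xe0000000
[16+:13] mode=-1491 & 0x1fff = 0x1a2d; word=0xfa2d0000
[13+:3] addr_hi=-3 & 0x7 = 0x5; word=0xfa2da000
[10+:3] cnt=0 & 0x7 = 0x0; word=0xfa2da000
[0+:10] lvl=373 & 0x3ff = 0x175; word=0xfa2da175
word = 0xfa2da175 → big-endian bytes:
  [0]=0xfa  [1]=0x2d  [2]=0xa1  [3]=0x75

fa 2d a1 75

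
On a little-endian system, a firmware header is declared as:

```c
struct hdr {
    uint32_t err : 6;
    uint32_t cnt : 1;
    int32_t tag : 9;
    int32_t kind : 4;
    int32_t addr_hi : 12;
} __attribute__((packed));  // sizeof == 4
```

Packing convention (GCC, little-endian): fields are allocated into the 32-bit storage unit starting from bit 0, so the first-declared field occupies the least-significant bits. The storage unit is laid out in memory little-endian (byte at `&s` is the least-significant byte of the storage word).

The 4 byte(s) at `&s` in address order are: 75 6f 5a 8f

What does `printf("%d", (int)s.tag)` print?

[0]=0x75 [1]=0x6f [2]=0x5a [3]=0x8f (little-endian) → word 0x8f5a6f75
err:6 @ bit 0 → (0x8f5a6f75>>0)&0x3f = 0x35
cnt:1 @ bit 6 → (0x8f5a6f75>>6)&0x1 = 0x1
tag:9 @ bit 7 → (0x8f5a6f75>>7)&0x1ff = 0xde  ←
kind:4 @ bit 16 → (0x8f5a6f75>>16)&0xf = 0xa
addr_hi:12 @ bit 20 → (0x8f5a6f75>>20)&0xfff = 0x8f5
tag signed 9b, MSB=0: value = 222

222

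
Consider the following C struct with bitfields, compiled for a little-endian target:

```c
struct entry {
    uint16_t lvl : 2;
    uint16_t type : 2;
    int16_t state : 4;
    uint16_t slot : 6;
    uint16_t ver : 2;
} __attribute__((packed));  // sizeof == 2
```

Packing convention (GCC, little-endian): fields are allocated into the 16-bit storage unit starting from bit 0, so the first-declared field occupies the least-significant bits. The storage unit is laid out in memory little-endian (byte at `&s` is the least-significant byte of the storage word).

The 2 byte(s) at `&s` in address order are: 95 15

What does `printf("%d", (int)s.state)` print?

-7

[0]=0x95 [1]=0x15 (little-endian) → word 0x1595
lvl [0+:2] = (word>>0) & 0x3 = 1
type [2+:2] = (word>>2) & 0x3 = 1
state [4+:4] = (word>>4) & 0xf = 9  ←
slot [8+:6] = (word>>8) & 0x3f = 21
ver [14+:2] = (word>>14) & 0x3 = 0
state signed 4b, MSB=1: 9 - 16 = -7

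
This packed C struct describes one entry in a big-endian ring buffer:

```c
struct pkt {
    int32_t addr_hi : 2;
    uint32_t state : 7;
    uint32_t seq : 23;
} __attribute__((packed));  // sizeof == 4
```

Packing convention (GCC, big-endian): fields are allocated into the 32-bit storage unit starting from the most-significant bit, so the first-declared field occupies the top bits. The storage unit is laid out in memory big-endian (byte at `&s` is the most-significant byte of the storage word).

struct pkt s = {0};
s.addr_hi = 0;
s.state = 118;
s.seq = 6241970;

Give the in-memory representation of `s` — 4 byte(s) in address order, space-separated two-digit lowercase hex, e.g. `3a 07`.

3b 5f 3e b2

addr_hi (2b) val=0 bits=0x0 at bit 30: 0x00000000
state (7b) val=118 bits=0x76 at bit 23: 0x3b000000
seq (23b) val=6241970 bits=0x5f3eb2 at bit 0: 0x3b5f3eb2
word = 0x3b5f3eb2 → big-endian bytes:
  [0]=0x3b  [1]=0x5f  [2]=0x3e  [3]=0xb2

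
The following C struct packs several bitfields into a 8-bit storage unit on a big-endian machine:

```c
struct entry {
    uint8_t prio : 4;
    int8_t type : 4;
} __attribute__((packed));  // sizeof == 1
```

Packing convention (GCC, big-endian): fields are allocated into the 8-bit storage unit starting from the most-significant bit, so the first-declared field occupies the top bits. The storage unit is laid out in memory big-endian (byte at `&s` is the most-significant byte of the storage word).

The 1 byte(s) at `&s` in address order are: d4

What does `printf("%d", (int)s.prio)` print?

[0]=0xd4 (big-endian) → word 0xd4
prio [4+:4] = (word>>4) & 0xf = 13  ←
type [0+:4] = (word>>0) & 0xf = 4

13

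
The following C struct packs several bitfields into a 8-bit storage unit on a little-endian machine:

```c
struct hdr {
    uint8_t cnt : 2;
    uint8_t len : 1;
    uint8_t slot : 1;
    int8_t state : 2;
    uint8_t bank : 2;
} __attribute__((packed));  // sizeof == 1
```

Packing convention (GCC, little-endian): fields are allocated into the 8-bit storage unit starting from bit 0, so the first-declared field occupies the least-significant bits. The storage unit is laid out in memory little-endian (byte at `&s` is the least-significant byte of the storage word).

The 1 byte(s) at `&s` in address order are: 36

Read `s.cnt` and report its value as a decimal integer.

2

[0]=0x36 (little-endian) → word 0x36
cnt [0+:2] = (word>>0) & 0x3 = 2  ←
len [2+:1] = (word>>2) & 0x1 = 1
slot [3+:1] = (word>>3) & 0x1 = 0
state [4+:2] = (word>>4) & 0x3 = 3
bank [6+:2] = (word>>6) & 0x3 = 0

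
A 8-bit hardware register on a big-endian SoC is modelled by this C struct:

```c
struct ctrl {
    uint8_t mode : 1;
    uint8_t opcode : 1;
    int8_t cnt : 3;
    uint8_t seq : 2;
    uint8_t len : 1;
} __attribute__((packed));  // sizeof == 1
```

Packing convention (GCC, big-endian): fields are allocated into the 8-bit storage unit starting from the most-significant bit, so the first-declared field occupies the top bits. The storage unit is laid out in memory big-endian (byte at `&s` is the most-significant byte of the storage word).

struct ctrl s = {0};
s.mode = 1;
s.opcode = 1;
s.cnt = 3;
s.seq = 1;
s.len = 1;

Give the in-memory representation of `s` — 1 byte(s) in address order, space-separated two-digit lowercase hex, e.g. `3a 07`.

db

mode:1 = 1 → 0x1 << 7 → word 0x80
opcode:1 = 1 → 0x1 << 6 → word 0xc0
cnt:3 = 3 → 0x3 << 3 → word 0xd8
seq:2 = 1 → 0x1 << 1 → word 0xda
len:1 = 1 → 0x1 << 0 → word 0xdb
word = 0xdb → big-endian bytes:
  [0]=0xdb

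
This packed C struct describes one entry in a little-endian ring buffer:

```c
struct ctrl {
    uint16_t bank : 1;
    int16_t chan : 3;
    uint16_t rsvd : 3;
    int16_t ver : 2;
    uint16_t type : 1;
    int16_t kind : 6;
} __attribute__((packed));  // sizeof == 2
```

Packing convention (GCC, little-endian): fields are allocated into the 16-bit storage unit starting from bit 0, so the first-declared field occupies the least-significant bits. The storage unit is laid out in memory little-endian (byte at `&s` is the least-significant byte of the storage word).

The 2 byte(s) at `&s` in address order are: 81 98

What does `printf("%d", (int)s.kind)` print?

[0]=0x81 [1]=0x98 (little-endian) → word 0x9881
bank:1 @ bit 0 → (0x9881>>0)&0x1 = 0x1
chan:3 @ bit 1 → (0x9881>>1)&0x7 = 0x0
rsvd:3 @ bit 4 → (0x9881>>4)&0x7 = 0x0
ver:2 @ bit 7 → (0x9881>>7)&0x3 = 0x1
type:1 @ bit 9 → (0x9881>>9)&0x1 = 0x0
kind:6 @ bit 10 → (0x9881>>10)&0x3f = 0x26  ←
kind signed 6b, MSB=1: 38 - 64 = -26

-26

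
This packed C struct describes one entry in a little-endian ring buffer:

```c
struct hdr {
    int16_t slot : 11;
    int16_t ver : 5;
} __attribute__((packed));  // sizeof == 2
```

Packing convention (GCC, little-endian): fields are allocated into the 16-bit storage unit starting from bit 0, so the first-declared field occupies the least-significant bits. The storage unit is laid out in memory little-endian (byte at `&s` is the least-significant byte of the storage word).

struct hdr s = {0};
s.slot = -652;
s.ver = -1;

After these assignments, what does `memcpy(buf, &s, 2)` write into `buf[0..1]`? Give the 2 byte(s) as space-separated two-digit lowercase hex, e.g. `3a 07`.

slot:11 = -652 → 0x574 << 0 → word 0x0574
ver:5 = -1 → 0x1f << 11 → word 0xfd74
word = 0xfd74 → little-endian bytes:
  [0]=0x74  [1]=0xfd

74 fd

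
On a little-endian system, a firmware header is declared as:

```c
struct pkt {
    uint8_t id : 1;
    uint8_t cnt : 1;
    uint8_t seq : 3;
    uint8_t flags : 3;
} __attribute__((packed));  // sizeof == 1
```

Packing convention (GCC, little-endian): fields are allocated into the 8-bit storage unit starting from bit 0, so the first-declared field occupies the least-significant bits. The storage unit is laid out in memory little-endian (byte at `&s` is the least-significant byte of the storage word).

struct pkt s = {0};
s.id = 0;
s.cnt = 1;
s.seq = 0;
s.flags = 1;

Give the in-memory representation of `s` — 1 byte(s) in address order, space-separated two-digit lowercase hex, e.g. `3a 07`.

[0+:1] id=0 & 0x1 = 0x0; word=0x00
[1+:1] cnt=1 & 0x1 = 0x1; word=0x02
[2+:3] seq=0 & 0x7 = 0x0; word=0x02
[5+:3] flags=1 & 0x7 = 0x1; word=0x22
word = 0x22 → little-endian bytes:
  [0]=0x22

22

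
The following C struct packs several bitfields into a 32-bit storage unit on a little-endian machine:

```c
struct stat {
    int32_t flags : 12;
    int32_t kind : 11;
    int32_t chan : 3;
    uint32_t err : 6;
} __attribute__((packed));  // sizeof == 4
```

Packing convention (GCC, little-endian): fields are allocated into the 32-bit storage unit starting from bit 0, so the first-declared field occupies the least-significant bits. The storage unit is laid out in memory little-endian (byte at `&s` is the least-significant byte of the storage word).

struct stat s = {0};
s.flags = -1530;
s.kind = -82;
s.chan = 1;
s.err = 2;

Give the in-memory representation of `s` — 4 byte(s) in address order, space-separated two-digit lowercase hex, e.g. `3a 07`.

flags (12b) val=-1530 bits=0xa06 at bit 0: 0x00000a06
kind (11b) val=-82 bits=0x7ae at bit 12: 0x007aea06
chan (3b) val=1 bits=0x1 at bit 23: 0x00faea06
err (6b) val=2 bits=0x2 at bit 26: 0x08faea06
word = 0x08faea06 → little-endian bytes:
  [0]=0x06  [1]=0xea  [2]=0xfa  [3]=0x08

06 ea fa 08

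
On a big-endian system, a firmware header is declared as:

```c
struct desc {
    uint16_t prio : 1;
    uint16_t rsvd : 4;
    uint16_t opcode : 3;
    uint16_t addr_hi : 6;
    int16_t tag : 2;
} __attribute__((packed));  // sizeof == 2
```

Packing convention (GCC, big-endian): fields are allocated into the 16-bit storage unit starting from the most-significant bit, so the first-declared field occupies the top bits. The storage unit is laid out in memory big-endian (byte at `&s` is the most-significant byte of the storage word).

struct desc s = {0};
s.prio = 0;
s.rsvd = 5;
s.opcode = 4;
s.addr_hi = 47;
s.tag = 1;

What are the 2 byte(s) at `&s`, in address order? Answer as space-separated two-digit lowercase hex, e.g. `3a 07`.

prio (1b) val=0 bits=0x0 at bit 15: 0x0000
rsvd (4b) val=5 bits=0x5 at bit 11: 0x2800
opcode (3b) val=4 bits=0x4 at bit 8: 0x2c00
addr_hi (6b) val=47 bits=0x2f at bit 2: 0x2cbc
tag (2b) val=1 bits=0x1 at bit 0: 0x2cbd
word = 0x2cbd → big-endian bytes:
  [0]=0x2c  [1]=0xbd

2c bd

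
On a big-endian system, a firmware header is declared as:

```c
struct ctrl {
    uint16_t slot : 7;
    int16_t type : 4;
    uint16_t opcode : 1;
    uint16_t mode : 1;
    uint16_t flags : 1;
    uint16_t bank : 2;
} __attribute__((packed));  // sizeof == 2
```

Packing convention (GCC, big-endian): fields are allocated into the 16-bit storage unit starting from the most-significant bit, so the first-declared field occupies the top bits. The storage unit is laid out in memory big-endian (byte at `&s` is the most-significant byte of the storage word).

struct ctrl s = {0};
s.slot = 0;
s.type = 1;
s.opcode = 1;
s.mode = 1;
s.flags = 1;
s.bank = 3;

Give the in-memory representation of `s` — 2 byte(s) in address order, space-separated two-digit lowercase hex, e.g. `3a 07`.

slot (7b) val=0 bits=0x0 at bit 9: 0x0000
type (4b) val=1 bits=0x1 at bit 5: 0x0020
opcode (1b) val=1 bits=0x1 at bit 4: 0x0030
mode (1b) val=1 bits=0x1 at bit 3: 0x0038
flags (1b) val=1 bits=0x1 at bit 2: 0x003c
bank (2b) val=3 bits=0x3 at bit 0: 0x003f
word = 0x003f → big-endian bytes:
  [0]=0x00  [1]=0x3f

00 3f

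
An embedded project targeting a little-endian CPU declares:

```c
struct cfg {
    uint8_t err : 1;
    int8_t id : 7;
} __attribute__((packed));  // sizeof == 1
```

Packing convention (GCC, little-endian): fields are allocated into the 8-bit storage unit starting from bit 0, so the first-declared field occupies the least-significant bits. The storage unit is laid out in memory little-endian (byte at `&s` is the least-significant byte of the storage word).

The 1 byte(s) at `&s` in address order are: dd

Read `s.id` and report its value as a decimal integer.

-18

[0]=0xdd (little-endian) → word 0xdd
err:1 @ bit 0 → (0xdd>>0)&0x1 = 0x1
id:7 @ bit 1 → (0xdd>>1)&0x7f = 0x6e  ←
id signed 7b, MSB=1: 110 - 128 = -18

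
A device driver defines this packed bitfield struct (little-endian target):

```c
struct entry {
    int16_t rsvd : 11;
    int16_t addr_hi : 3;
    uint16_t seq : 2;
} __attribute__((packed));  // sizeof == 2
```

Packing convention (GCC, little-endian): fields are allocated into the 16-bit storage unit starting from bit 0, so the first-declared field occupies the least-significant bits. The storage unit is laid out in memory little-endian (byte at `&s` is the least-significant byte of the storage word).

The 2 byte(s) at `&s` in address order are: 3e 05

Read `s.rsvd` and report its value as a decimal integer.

[0]=0x3e [1]=0x05 (little-endian) → word 0x053e
rsvd [0+:11] = (word>>0) & 0x7ff = 1342  ←
addr_hi [11+:3] = (word>>11) & 0x7 = 0
seq [14+:2] = (word>>14) & 0x3 = 0
rsvd signed 11b, MSB=1: 1342 - 2048 = -706

-706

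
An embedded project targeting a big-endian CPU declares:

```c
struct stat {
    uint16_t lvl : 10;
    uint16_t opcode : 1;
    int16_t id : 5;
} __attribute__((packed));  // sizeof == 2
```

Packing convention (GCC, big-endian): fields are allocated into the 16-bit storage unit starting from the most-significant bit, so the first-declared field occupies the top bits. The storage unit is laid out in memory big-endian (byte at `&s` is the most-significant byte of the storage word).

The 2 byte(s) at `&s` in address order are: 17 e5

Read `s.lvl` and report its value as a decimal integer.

95

[0]=0x17 [1]=0xe5 (big-endian) → word 0x17e5
lvl:10 @ bit 6 → (0x17e5>>6)&0x3ff = 0x5f  ←
opcode:1 @ bit 5 → (0x17e5>>5)&0x1 = 0x1
id:5 @ bit 0 → (0x17e5>>0)&0x1f = 0x5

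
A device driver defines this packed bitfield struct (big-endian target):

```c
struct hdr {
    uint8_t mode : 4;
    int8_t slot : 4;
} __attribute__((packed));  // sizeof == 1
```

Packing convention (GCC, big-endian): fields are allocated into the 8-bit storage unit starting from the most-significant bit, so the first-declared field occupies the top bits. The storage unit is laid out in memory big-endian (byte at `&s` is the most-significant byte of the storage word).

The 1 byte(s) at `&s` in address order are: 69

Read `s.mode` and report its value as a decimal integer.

[0]=0x69 (big-endian) → word 0x69
mode [4+:4] = (word>>4) & 0xf = 6  ←
slot [0+:4] = (word>>0) & 0xf = 9

6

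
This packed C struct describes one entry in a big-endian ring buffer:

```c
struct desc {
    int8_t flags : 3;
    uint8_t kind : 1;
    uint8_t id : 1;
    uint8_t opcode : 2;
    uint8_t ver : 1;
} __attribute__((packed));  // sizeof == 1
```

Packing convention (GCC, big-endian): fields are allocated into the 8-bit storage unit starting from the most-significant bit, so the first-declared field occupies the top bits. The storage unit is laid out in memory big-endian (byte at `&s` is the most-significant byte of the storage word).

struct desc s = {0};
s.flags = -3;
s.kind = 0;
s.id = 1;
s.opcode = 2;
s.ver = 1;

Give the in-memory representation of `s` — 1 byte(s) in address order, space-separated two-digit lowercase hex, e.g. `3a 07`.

ad

flags (3b) val=-3 bits=0x5 at bit 5: 0xa0
kind (1b) val=0 bits=0x0 at bit 4: 0xa0
id (1b) val=1 bits=0x1 at bit 3: 0xa8
opcode (2b) val=2 bits=0x2 at bit 1: 0xac
ver (1b) val=1 bits=0x1 at bit 0: 0xad
word = 0xad → big-endian bytes:
  [0]=0xad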